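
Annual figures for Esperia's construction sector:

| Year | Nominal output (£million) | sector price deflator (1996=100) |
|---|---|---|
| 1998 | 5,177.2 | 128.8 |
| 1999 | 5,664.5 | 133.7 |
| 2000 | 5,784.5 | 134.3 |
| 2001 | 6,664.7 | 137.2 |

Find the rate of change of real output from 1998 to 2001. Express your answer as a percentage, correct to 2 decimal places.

Real output 1998 = 5177.2/1.288 = 4019.57.
Real output 2001 = 6664.7/1.372 = 4857.65.
Change = 4857.65/4019.57 − 1 = 0.2085.

20.85%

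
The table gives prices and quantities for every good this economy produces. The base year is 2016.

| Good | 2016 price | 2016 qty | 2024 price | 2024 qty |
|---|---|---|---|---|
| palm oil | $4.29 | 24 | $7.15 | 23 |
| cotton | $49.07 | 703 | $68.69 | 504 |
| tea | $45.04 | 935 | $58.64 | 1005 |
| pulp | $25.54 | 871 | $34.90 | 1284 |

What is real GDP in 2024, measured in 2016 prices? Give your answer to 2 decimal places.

$102888.51

Real GDP 2024 = Σ (p_2016 × q_2024) = 4.29·23 + 49.07·504 + 45.04·1005 + 25.54·1284 = 102888.51.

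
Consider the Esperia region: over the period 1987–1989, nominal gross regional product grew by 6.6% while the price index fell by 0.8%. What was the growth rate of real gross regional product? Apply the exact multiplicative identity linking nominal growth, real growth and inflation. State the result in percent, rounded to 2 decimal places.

7.46%

(1 + g_nom) = (1 + g_real)(1 + π), so g_real = 1.0660 / 0.9920 − 1 = 0.07460.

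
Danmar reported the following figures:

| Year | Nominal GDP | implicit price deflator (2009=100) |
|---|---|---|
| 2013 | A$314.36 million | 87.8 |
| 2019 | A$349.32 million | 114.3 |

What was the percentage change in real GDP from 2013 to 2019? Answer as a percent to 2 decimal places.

Real GDP 2013 = 314.36 / 0.878 = 358.04.
Real GDP 2019 = 349.32 / 1.143 = 305.62.
Real growth = 305.62 / 358.04 − 1 = -0.1464.

-14.64%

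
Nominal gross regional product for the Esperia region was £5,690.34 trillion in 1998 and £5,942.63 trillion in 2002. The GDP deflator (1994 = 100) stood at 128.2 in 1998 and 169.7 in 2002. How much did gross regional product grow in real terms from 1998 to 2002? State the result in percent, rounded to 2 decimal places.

-21.11%

Real gross regional product 1998 = 5690.34 / 1.282 = 4438.64.
Real gross regional product 2002 = 5942.63 / 1.697 = 3501.84.
Real growth = 3501.84 / 4438.64 − 1 = -0.2111.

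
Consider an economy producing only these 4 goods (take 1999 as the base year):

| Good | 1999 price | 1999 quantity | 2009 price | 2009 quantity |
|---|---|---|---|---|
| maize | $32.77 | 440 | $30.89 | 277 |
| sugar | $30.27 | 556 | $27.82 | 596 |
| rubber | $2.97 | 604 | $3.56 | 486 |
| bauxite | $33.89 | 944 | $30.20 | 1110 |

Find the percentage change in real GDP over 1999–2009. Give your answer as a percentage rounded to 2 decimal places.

Real GDP 1999 = Nominal GDP 1999 = 32.77·440 + 30.27·556 + 2.97·604 + 33.89·944 = 65034.96.
Real GDP 2009 (at 1999 prices) = 32.77·277 + 30.27·596 + 2.97·486 + 33.89·1110 = 66179.53.
Real growth = 66179.53/65034.96 − 1 = 0.0176.

1.76%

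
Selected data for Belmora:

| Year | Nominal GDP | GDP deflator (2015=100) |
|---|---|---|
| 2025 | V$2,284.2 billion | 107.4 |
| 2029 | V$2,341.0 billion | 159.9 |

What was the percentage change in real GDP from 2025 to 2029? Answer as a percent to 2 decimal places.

-31.16%

Deflate each year: 2025 → 2284.2/1.074 = 2126.82; 2029 → 2341.0/1.599 = 1464.04.
So real GDP changed by 1464.04/2126.82 − 1 = -0.3116, i.e. -31.16%.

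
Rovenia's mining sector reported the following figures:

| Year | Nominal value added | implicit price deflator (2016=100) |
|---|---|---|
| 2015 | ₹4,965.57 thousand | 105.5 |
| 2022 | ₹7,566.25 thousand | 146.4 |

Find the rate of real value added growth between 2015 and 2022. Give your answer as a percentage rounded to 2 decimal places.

Real value added 2015 = 4965.57 / 1.055 = 4706.70.
Real value added 2022 = 7566.25 / 1.464 = 5168.20.
Real growth = 5168.20 / 4706.70 − 1 = 0.0981.

9.81%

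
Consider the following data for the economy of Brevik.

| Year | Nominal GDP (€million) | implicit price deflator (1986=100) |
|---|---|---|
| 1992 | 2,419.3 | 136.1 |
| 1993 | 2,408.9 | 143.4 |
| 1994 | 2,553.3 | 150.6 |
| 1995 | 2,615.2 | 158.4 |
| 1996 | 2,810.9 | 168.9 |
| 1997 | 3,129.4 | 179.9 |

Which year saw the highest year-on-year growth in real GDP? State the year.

1997

1993: real = 2408.9/1.434 = 1679.85; growth vs 1992 (1777.59) = -5.50%.
1994: real = 2553.3/1.506 = 1695.42; growth vs 1993 (1679.85) = 0.93%.
1995: real = 2615.2/1.584 = 1651.01; growth vs 1994 (1695.42) = -2.62%.
1996: real = 2810.9/1.689 = 1664.24; growth vs 1995 (1651.01) = 0.80%.
1997: real = 3129.4/1.799 = 1739.52; growth vs 1996 (1664.24) = 4.52%.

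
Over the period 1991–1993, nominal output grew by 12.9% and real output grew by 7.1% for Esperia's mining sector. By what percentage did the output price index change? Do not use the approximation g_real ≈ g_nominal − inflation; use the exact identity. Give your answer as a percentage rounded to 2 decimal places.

5.42%

(1 + g_nom) = (1 + g_real)(1 + π), so π = 1.1290 / 1.0710 − 1 = 0.05415.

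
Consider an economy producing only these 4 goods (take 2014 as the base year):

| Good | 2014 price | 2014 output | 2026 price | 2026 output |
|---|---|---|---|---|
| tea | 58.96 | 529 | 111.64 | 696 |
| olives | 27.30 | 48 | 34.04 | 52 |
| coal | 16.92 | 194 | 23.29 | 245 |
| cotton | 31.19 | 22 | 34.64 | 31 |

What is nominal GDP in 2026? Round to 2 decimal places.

Nominal GDP 2026 = Σ (p_2026 × q_2026) = 111.64·696 + 34.04·52 + 23.29·245 + 34.64·31 = 86251.41.

86251.41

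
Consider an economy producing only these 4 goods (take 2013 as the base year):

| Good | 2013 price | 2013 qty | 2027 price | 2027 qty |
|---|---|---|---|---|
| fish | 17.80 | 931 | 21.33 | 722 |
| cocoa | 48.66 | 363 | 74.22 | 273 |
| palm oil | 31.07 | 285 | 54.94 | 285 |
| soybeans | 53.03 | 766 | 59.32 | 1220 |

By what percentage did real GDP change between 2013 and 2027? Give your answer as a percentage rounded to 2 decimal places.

19.08%

Real GDP 2013 = Nominal GDP 2013 = 17.80·931 + 48.66·363 + 31.07·285 + 53.03·766 = 83711.31.
Real GDP 2027 (at 2013 prices) = 17.80·722 + 48.66·273 + 31.07·285 + 53.03·1220 = 99687.33.
Real growth = 99687.33/83711.31 − 1 = 0.1908.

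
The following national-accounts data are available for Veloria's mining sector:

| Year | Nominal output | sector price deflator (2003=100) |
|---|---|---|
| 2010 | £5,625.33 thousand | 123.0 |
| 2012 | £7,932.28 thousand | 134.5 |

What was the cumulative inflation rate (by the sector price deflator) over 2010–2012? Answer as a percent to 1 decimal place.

9.3%

Price-level change = 134.5 / 123.0 − 1 = 0.0935.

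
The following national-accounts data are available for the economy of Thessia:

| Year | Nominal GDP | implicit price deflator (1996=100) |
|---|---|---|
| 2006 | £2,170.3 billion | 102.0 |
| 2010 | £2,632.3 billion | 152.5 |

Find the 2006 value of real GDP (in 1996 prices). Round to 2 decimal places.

Real GDP = Nominal / (implicit price deflator/100) = 2170.3 / 1.020 = 2127.75.

£2,127.75 billion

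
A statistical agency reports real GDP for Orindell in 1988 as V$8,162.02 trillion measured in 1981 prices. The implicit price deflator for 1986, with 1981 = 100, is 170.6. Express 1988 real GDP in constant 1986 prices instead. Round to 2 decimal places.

Real GDP in 1986 prices = Real GDP in 1981 prices × (P_1986/P_1981) = 8162.02 × 1.706 = 13924.41.

V$13,924.41 trillion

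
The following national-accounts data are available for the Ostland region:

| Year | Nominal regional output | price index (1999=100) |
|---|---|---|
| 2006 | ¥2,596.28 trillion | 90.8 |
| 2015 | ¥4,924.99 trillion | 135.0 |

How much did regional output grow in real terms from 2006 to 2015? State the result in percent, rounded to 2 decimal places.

27.59%

Deflate each year: 2006 → 2596.28/0.908 = 2859.34; 2015 → 4924.99/1.350 = 3648.14.
So real regional output changed by 3648.14/2859.34 − 1 = 0.2759, i.e. 27.59%.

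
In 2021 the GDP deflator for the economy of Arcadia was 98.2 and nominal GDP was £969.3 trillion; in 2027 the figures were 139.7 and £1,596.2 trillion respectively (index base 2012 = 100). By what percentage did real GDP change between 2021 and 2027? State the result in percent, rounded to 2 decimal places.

15.76%

Deflate each year: 2021 → 969.3/0.982 = 987.07; 2027 → 1596.2/1.397 = 1142.59.
So real GDP changed by 1142.59/987.07 − 1 = 0.1576, i.e. 15.76%.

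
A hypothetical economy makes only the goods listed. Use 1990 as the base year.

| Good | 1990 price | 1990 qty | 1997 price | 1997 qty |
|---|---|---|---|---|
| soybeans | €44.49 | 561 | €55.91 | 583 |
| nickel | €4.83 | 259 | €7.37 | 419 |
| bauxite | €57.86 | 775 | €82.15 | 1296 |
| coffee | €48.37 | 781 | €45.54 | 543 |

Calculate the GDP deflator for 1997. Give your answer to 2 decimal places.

129.15

Nominal GDP 1997 = 55.91·583 + 7.37·419 + 82.15·1296 + 45.54·543 = 166878.18.
Real GDP 1997 (at 1990 prices) = 44.49·583 + 4.83·419 + 57.86·1296 + 48.37·543 = 129212.91.
Deflator = Nominal/Real × 100 = 166878.18/129212.91 × 100 = 129.150.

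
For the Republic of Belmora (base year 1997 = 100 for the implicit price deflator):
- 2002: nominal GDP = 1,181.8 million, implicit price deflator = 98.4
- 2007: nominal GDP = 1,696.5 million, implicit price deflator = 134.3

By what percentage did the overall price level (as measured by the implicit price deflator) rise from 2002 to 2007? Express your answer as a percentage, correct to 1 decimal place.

36.5%

Price-level change = 134.3 / 98.4 − 1 = 0.3648.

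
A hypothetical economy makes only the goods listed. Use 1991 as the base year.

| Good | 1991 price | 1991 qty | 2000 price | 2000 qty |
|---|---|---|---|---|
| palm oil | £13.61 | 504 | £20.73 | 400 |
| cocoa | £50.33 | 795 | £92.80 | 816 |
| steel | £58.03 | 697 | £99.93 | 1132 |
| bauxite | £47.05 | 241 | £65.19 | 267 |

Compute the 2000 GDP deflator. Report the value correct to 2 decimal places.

Nominal GDP 2000 = 20.73·400 + 92.80·816 + 99.93·1132 + 65.19·267 = 214543.29.
Real GDP 2000 (at 1991 prices) = 13.61·400 + 50.33·816 + 58.03·1132 + 47.05·267 = 124765.59.
Deflator = Nominal/Real × 100 = 214543.29/124765.59 × 100 = 171.957.

171.96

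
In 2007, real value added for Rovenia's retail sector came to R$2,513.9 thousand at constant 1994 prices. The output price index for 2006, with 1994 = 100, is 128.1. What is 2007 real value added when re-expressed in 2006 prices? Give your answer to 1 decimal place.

R$3,220.3 thousand

Real value added in 2006 prices = Real value added in 1994 prices × (P_2006/P_1994) = 2513.9 × 1.281 = 3220.31.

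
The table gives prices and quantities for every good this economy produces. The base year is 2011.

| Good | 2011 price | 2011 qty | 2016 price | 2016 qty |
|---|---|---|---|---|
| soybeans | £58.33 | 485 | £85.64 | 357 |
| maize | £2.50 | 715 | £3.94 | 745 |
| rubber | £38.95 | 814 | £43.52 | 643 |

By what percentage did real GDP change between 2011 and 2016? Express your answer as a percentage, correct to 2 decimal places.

-22.74%

Real GDP 2011 = Nominal GDP 2011 = 58.33·485 + 2.50·715 + 38.95·814 = 61782.85.
Real GDP 2016 (at 2011 prices) = 58.33·357 + 2.50·745 + 38.95·643 = 47731.16.
Real growth = 47731.16/61782.85 − 1 = -0.2274.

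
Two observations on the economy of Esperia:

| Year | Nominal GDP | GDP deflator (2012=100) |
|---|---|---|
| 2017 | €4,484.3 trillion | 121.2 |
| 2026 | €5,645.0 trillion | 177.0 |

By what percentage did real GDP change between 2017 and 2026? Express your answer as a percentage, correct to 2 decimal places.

Deflate each year: 2017 → 4484.3/1.212 = 3699.92; 2026 → 5645.0/1.770 = 3189.27.
So real GDP changed by 3189.27/3699.92 − 1 = -0.1380, i.e. -13.80%.

-13.80%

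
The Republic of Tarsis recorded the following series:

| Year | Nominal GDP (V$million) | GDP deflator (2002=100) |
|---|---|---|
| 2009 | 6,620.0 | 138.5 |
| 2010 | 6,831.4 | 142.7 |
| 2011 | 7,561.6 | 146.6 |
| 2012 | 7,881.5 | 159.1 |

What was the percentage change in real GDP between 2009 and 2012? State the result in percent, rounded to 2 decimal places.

3.64%

Real GDP 2009 = 6620.0/1.385 = 4779.78.
Real GDP 2012 = 7881.5/1.591 = 4953.80.
Change = 4953.80/4779.78 − 1 = 0.0364.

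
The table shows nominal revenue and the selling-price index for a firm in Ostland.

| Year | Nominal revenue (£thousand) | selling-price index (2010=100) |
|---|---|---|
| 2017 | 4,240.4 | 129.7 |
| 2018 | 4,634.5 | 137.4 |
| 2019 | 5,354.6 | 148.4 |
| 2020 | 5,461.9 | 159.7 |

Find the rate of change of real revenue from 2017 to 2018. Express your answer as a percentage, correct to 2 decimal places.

Real revenue 2017 = 4240.4/1.297 = 3269.39.
Real revenue 2018 = 4634.5/1.374 = 3373.00.
Change = 3373.00/3269.39 − 1 = 0.0317.

3.17%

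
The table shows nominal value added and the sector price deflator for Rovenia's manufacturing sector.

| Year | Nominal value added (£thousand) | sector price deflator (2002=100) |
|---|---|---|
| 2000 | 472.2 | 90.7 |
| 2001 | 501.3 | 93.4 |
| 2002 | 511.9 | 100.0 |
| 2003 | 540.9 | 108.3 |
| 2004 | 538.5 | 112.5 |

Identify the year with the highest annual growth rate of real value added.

2001: real = 501.3/0.934 = 536.72; growth vs 2000 (520.62) = 3.09%.
2002: real = 511.9/1.000 = 511.90; growth vs 2001 (536.72) = -4.62%.
2003: real = 540.9/1.083 = 499.45; growth vs 2002 (511.90) = -2.43%.
2004: real = 538.5/1.125 = 478.67; growth vs 2003 (499.45) = -4.16%.

2001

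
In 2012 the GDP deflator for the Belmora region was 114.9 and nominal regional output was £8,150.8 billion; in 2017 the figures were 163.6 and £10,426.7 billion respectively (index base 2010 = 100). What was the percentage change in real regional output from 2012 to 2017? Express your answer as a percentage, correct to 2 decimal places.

-10.16%

Real regional output 2012 = 8150.8 / 1.149 = 7093.82.
Real regional output 2017 = 10426.7 / 1.636 = 6373.29.
Real growth = 6373.29 / 7093.82 − 1 = -0.1016.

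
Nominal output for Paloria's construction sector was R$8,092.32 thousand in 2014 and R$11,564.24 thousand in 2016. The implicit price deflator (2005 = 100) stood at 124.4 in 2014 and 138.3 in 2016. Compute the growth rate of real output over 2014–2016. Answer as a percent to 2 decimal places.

28.54%

Deflate each year: 2014 → 8092.32/1.244 = 6505.08; 2016 → 11564.24/1.383 = 8361.71.
So real output changed by 8361.71/6505.08 − 1 = 0.2854, i.e. 28.54%.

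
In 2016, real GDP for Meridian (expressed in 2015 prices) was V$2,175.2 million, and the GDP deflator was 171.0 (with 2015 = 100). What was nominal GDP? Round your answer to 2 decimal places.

Nominal GDP = Real × (GDP deflator/100) = 2175.2 × 1.710 = 3719.59.

V$3,719.59 million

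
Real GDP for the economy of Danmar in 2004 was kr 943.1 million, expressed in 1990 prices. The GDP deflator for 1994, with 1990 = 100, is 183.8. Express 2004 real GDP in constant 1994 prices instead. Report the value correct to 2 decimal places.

kr 1,733.42 million

Real GDP in 1994 prices = Real GDP in 1990 prices × (P_1994/P_1990) = 943.1 × 1.838 = 1733.42.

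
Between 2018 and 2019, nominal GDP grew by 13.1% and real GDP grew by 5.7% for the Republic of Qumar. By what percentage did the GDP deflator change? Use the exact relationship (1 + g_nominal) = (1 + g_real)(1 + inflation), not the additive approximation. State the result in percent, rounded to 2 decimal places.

(1 + g_nom) = (1 + g_real)(1 + π), so π = 1.1310 / 1.0570 − 1 = 0.07001.

7.00%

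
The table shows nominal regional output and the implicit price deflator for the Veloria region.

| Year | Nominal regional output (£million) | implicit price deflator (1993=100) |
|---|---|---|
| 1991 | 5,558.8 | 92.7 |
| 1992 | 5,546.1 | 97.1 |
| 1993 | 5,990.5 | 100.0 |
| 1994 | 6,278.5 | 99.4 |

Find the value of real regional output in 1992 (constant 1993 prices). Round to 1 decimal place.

£5,711.7 million

Real regional output 1992 = 5546.1 / 0.971 = 5711.74.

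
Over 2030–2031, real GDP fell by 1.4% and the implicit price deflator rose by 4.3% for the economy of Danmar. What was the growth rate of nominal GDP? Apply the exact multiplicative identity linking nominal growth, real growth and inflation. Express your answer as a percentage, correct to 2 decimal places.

2.84%

(1 + g_nom) = (1 + g_real)(1 + π) = 0.9860 × 1.0430 = 1.02840.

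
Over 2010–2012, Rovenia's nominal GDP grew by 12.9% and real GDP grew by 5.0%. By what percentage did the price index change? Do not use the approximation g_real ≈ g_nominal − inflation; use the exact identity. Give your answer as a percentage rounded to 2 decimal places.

7.52%

(1 + g_nom) = (1 + g_real)(1 + π), so π = 1.1290 / 1.0500 − 1 = 0.07524.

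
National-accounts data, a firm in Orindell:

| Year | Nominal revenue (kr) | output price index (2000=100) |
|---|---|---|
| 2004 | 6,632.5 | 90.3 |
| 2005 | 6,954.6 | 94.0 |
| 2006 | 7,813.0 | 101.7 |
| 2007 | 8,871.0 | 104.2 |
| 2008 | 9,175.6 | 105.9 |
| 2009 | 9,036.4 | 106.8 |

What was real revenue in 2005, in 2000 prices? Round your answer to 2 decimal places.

Real revenue 2005 = 6954.6 / 0.940 = 7398.51.

kr 7,398.51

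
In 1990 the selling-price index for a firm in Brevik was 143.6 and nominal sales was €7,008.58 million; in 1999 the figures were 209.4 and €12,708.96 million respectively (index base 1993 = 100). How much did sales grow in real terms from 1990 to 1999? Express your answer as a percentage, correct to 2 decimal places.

Deflate each year: 1990 → 7008.58/1.436 = 4880.63; 1999 → 12708.96/2.094 = 6069.23.
So real sales changed by 6069.23/4880.63 − 1 = 0.2435, i.e. 24.35%.

24.35%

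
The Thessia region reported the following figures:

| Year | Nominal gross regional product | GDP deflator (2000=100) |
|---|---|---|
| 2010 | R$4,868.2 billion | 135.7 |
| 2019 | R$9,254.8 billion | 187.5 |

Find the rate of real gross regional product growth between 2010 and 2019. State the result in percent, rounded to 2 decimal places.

Real gross regional product 2010 = 4868.2 / 1.357 = 3587.47.
Real gross regional product 2019 = 9254.8 / 1.875 = 4935.89.
Real growth = 4935.89 / 3587.47 − 1 = 0.3759.

37.59%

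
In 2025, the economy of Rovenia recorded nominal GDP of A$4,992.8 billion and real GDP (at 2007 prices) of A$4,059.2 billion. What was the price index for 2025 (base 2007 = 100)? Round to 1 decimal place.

price index = (Nominal / Real) × 100 = 4992.8 / 4059.2 × 100 = 123.00.

123.0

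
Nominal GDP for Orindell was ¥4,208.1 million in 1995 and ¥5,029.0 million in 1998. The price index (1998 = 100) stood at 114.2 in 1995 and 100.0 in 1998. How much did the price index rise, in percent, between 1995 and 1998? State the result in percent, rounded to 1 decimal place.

Price-level change = 100.0 / 114.2 − 1 = -0.1243.

-12.4%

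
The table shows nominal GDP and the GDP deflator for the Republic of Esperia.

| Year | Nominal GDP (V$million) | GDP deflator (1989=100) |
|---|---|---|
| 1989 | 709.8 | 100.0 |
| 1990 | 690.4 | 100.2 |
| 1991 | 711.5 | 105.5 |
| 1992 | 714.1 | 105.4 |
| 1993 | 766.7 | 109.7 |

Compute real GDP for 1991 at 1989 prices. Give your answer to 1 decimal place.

V$674.4 million

Real GDP 1991 = 711.5 / 1.055 = 674.41.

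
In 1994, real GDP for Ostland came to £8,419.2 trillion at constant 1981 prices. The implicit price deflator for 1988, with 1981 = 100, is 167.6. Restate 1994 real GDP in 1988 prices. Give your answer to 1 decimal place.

Real GDP in 1988 prices = Real GDP in 1981 prices × (P_1988/P_1981) = 8419.2 × 1.676 = 14110.58.

£14,110.6 trillion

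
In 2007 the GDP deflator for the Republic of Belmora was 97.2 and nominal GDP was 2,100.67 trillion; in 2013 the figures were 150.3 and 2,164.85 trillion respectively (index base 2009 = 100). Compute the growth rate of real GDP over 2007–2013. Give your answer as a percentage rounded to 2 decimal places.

-33.35%

Real GDP 2007 = 2100.67 / 0.972 = 2161.18.
Real GDP 2013 = 2164.85 / 1.503 = 1440.35.
Real growth = 1440.35 / 2161.18 − 1 = -0.3335.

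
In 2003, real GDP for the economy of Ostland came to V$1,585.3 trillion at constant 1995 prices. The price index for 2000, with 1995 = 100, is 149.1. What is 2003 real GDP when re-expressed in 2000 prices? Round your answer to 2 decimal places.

V$2,363.68 trillion

Real GDP in 2000 prices = Real GDP in 1995 prices × (P_2000/P_1995) = 1585.3 × 1.491 = 2363.68.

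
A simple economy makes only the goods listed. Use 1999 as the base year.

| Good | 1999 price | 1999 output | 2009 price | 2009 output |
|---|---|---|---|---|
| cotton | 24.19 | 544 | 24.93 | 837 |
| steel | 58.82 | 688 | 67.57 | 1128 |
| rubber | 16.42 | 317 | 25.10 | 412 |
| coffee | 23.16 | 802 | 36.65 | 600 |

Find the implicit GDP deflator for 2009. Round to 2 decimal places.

Nominal GDP 2009 = 24.93·837 + 67.57·1128 + 25.10·412 + 36.65·600 = 129416.57.
Real GDP 2009 (at 1999 prices) = 24.19·837 + 58.82·1128 + 16.42·412 + 23.16·600 = 107257.03.
Deflator = Nominal/Real × 100 = 129416.57/107257.03 × 100 = 120.660.

120.66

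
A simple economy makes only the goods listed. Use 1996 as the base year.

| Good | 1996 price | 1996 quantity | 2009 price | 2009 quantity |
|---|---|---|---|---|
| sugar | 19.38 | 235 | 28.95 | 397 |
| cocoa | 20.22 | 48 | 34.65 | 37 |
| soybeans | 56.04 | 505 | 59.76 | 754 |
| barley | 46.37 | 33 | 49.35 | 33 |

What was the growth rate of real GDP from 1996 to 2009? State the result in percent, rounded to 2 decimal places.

47.72%

Real GDP 1996 = Nominal GDP 1996 = 19.38·235 + 20.22·48 + 56.04·505 + 46.37·33 = 35355.27.
Real GDP 2009 (at 1996 prices) = 19.38·397 + 20.22·37 + 56.04·754 + 46.37·33 = 52226.37.
Real growth = 52226.37/35355.27 − 1 = 0.4772.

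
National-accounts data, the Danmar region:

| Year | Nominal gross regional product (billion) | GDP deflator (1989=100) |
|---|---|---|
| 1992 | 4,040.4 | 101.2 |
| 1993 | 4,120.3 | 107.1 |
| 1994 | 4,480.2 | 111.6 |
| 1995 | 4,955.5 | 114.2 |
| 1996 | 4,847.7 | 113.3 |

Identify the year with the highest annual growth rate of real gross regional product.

1993: real = 4120.3/1.071 = 3847.15; growth vs 1992 (3992.49) = -3.64%.
1994: real = 4480.2/1.116 = 4014.52; growth vs 1993 (3847.15) = 4.35%.
1995: real = 4955.5/1.142 = 4339.32; growth vs 1994 (4014.52) = 8.09%.
1996: real = 4847.7/1.133 = 4278.64; growth vs 1995 (4339.32) = -1.40%.

1995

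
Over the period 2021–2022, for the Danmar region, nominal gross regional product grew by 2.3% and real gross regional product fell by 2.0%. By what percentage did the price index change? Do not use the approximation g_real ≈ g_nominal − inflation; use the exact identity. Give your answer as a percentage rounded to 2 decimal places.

(1 + g_nom) = (1 + g_real)(1 + π), so π = 1.0230 / 0.9800 − 1 = 0.04388.

4.39%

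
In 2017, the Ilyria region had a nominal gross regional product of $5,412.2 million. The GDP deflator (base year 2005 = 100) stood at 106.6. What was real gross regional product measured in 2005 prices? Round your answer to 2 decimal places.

Real gross regional product = Nominal / (GDP deflator/100) = 5412.2 / 1.066 = 5077.11.

$5,077.11 million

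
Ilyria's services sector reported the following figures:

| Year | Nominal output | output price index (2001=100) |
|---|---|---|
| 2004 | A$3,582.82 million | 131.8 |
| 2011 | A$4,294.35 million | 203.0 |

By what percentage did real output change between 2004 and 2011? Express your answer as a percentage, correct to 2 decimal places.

-22.18%

Deflate each year: 2004 → 3582.82/1.318 = 2718.38; 2011 → 4294.35/2.030 = 2115.44.
So real output changed by 2115.44/2718.38 − 1 = -0.2218, i.e. -22.18%.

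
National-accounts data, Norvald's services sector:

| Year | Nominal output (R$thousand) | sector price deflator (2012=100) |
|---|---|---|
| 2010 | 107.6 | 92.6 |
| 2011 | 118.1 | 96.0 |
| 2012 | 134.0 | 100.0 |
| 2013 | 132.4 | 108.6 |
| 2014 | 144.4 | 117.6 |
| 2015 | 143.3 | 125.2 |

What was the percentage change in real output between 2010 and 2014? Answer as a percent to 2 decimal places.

Real output 2010 = 107.6/0.926 = 116.20.
Real output 2014 = 144.4/1.176 = 122.79.
Change = 122.79/116.20 − 1 = 0.0567.

5.67%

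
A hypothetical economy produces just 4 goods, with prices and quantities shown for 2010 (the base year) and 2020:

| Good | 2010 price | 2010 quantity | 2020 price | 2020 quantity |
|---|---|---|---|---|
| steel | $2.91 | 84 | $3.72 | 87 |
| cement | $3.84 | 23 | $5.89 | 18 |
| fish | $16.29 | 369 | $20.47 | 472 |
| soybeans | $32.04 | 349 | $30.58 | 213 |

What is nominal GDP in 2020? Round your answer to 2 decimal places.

$16605.04

Nominal GDP 2020 = Σ (p_2020 × q_2020) = 3.72·87 + 5.89·18 + 20.47·472 + 30.58·213 = 16605.04.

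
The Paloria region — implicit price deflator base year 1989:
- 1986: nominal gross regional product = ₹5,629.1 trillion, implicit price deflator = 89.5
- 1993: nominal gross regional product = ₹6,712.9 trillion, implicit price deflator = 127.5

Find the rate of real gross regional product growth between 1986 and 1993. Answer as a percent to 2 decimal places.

Real gross regional product 1986 = 5629.1 / 0.895 = 6289.50.
Real gross regional product 1993 = 6712.9 / 1.275 = 5265.02.
Real growth = 5265.02 / 6289.50 − 1 = -0.1629.

-16.29%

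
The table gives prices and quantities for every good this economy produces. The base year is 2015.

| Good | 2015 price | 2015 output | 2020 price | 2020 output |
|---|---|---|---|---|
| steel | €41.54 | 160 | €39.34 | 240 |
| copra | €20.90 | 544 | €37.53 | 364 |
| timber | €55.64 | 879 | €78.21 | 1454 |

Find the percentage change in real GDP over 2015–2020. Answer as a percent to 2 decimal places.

Real GDP 2015 = Nominal GDP 2015 = 41.54·160 + 20.90·544 + 55.64·879 = 66923.56.
Real GDP 2020 (at 2015 prices) = 41.54·240 + 20.90·364 + 55.64·1454 = 98477.76.
Real growth = 98477.76/66923.56 − 1 = 0.4715.

47.15%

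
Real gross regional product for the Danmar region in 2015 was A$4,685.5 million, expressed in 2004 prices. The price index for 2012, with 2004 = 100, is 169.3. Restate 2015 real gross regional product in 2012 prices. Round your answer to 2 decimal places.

A$7,932.55 million

Real gross regional product in 2012 prices = Real gross regional product in 2004 prices × (P_2012/P_2004) = 4685.5 × 1.693 = 7932.55.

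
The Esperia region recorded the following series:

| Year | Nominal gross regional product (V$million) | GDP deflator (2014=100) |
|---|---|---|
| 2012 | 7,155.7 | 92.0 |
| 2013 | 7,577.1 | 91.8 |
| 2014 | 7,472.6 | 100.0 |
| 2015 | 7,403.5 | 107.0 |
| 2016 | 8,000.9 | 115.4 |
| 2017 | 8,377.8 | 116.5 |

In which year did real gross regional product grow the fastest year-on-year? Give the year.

2013

2013: real = 7577.1/0.918 = 8253.92; growth vs 2012 (7777.93) = 6.12%.
2014: real = 7472.6/1.000 = 7472.60; growth vs 2013 (8253.92) = -9.47%.
2015: real = 7403.5/1.070 = 6919.16; growth vs 2014 (7472.60) = -7.41%.
2016: real = 8000.9/1.154 = 6933.19; growth vs 2015 (6919.16) = 0.20%.
2017: real = 8377.8/1.165 = 7191.24; growth vs 2016 (6933.19) = 3.72%.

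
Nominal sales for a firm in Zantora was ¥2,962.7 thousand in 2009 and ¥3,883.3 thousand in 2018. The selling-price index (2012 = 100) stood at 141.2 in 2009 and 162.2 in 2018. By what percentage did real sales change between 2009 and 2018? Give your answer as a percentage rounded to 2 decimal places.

Deflate each year: 2009 → 2962.7/1.412 = 2098.23; 2018 → 3883.3/1.622 = 2394.14.
So real sales changed by 2394.14/2098.23 − 1 = 0.1410, i.e. 14.10%.

14.10%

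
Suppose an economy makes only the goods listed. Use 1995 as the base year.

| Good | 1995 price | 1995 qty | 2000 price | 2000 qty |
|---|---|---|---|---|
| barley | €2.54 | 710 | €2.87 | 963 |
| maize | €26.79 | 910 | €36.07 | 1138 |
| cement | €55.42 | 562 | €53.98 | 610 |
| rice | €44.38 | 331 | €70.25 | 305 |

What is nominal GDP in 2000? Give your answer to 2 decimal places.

€98165.52

Nominal GDP 2000 = Σ (p_2000 × q_2000) = 2.87·963 + 36.07·1138 + 53.98·610 + 70.25·305 = 98165.52.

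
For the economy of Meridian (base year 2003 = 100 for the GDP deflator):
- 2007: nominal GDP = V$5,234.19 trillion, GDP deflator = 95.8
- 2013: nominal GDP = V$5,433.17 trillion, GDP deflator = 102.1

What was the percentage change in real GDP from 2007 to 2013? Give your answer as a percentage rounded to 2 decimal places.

Real GDP 2007 = 5234.19 / 0.958 = 5463.66.
Real GDP 2013 = 5433.17 / 1.021 = 5321.42.
Real growth = 5321.42 / 5463.66 − 1 = -0.0260.

-2.60%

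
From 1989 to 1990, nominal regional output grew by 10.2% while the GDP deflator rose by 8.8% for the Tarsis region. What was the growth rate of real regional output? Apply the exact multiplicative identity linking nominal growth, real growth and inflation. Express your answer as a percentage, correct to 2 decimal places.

(1 + g_nom) = (1 + g_real)(1 + π), so g_real = 1.1020 / 1.0880 − 1 = 0.01287.

1.29%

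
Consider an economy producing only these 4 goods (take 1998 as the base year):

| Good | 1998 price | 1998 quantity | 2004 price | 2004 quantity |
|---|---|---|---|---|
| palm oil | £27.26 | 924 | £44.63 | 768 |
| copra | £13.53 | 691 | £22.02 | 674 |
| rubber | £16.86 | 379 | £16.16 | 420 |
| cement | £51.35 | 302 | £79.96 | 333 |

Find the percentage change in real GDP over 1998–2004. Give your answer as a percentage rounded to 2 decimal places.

Real GDP 1998 = Nominal GDP 1998 = 27.26·924 + 13.53·691 + 16.86·379 + 51.35·302 = 56435.11.
Real GDP 2004 (at 1998 prices) = 27.26·768 + 13.53·674 + 16.86·420 + 51.35·333 = 54235.65.
Real growth = 54235.65/56435.11 − 1 = -0.0390.

-3.90%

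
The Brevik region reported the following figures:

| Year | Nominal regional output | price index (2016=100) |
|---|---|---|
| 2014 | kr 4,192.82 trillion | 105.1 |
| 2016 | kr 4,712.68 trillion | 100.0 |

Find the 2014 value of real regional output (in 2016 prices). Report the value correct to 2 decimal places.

Real regional output = Nominal / (price index/100) = 4192.82 / 1.051 = 3989.36.

kr 3,989.36 trillion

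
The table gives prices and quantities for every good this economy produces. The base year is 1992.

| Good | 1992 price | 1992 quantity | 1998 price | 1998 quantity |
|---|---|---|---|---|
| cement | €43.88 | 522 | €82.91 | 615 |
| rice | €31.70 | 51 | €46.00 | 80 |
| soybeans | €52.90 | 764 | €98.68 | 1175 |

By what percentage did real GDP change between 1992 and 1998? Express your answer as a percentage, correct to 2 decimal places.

Real GDP 1992 = Nominal GDP 1992 = 43.88·522 + 31.70·51 + 52.90·764 = 64937.66.
Real GDP 1998 (at 1992 prices) = 43.88·615 + 31.70·80 + 52.90·1175 = 91679.70.
Real growth = 91679.70/64937.66 − 1 = 0.4118.

41.18%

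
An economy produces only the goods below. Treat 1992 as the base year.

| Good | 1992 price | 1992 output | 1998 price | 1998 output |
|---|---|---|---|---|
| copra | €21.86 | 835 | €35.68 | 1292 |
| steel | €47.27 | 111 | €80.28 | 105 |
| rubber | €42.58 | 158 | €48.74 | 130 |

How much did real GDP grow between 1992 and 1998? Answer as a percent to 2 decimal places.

Real GDP 1992 = Nominal GDP 1992 = 21.86·835 + 47.27·111 + 42.58·158 = 30227.71.
Real GDP 1998 (at 1992 prices) = 21.86·1292 + 47.27·105 + 42.58·130 = 38741.87.
Real growth = 38741.87/30227.71 − 1 = 0.2817.

28.17%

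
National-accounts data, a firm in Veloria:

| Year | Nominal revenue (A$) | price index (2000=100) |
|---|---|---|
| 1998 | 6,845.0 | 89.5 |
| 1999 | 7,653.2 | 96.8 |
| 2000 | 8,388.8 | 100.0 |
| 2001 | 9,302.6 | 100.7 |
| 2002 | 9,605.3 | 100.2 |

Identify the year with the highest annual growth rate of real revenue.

1999: real = 7653.2/0.968 = 7906.20; growth vs 1998 (7648.04) = 3.38%.
2000: real = 8388.8/1.000 = 8388.80; growth vs 1999 (7906.20) = 6.10%.
2001: real = 9302.6/1.007 = 9237.93; growth vs 2000 (8388.80) = 10.12%.
2002: real = 9605.3/1.002 = 9586.13; growth vs 2001 (9237.93) = 3.77%.

2001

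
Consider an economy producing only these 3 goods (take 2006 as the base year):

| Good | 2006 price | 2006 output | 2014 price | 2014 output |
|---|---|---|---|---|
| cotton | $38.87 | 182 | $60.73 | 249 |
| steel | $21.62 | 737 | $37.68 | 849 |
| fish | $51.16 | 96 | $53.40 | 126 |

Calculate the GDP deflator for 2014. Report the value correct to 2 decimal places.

156.15

Nominal GDP 2014 = 60.73·249 + 37.68·849 + 53.40·126 = 53840.49.
Real GDP 2014 (at 2006 prices) = 38.87·249 + 21.62·849 + 51.16·126 = 34480.17.
Deflator = Nominal/Real × 100 = 53840.49/34480.17 × 100 = 156.149.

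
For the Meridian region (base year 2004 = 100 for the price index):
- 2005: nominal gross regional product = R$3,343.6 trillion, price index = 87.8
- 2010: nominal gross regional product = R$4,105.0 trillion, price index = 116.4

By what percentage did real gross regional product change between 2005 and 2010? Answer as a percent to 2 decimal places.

Deflate each year: 2005 → 3343.6/0.878 = 3808.20; 2010 → 4105.0/1.164 = 3526.63.
So real gross regional product changed by 3526.63/3808.20 − 1 = -0.0739, i.e. -7.39%.

-7.39%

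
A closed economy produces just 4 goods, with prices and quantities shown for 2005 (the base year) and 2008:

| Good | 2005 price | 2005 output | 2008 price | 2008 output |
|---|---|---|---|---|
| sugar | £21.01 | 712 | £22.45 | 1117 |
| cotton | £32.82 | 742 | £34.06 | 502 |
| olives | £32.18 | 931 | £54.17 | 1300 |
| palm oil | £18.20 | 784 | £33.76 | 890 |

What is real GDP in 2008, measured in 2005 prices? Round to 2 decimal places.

£97975.81

Real GDP 2008 = Σ (p_2005 × q_2008) = 21.01·1117 + 32.82·502 + 32.18·1300 + 18.20·890 = 97975.81.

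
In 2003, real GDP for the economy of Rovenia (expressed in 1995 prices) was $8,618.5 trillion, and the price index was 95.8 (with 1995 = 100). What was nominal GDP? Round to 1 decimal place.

Nominal GDP = Real × (price index/100) = 8618.5 × 0.958 = 8256.52.

$8,256.5 trillion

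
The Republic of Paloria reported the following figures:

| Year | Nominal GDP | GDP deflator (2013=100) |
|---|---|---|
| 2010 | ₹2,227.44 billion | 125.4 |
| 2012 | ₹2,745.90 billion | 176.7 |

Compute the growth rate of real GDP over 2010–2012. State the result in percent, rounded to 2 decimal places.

Deflate each year: 2010 → 2227.44/1.254 = 1776.27; 2012 → 2745.90/1.767 = 1553.99.
So real GDP changed by 1553.99/1776.27 − 1 = -0.1251, i.e. -12.51%.

-12.51%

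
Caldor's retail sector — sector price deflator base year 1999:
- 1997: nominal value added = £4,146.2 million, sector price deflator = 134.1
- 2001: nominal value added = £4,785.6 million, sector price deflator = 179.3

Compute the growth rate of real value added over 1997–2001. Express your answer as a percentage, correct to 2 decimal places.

-13.68%

Real value added 1997 = 4146.2 / 1.341 = 3091.87.
Real value added 2001 = 4785.6 / 1.793 = 2669.05.
Real growth = 2669.05 / 3091.87 − 1 = -0.1368.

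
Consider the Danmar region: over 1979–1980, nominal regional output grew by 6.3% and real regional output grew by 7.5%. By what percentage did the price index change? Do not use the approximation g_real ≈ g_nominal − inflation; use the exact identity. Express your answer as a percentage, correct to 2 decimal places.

(1 + g_nom) = (1 + g_real)(1 + π), so π = 1.0630 / 1.0750 − 1 = -0.01116.

-1.12%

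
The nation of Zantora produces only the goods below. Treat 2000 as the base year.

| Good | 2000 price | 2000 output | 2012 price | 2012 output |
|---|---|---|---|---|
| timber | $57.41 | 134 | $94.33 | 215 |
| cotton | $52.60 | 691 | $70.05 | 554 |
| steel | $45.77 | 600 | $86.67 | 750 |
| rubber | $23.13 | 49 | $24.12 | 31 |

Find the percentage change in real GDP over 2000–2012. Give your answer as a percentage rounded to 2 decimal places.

Real GDP 2000 = Nominal GDP 2000 = 57.41·134 + 52.60·691 + 45.77·600 + 23.13·49 = 72634.91.
Real GDP 2012 (at 2000 prices) = 57.41·215 + 52.60·554 + 45.77·750 + 23.13·31 = 76528.08.
Real growth = 76528.08/72634.91 − 1 = 0.0536.

5.36%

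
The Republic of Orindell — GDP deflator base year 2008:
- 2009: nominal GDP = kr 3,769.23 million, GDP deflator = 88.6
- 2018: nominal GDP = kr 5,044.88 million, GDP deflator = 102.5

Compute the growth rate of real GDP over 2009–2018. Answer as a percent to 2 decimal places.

15.69%

Deflate each year: 2009 → 3769.23/0.886 = 4254.21; 2018 → 5044.88/1.025 = 4921.83.
So real GDP changed by 4921.83/4254.21 − 1 = 0.1569, i.e. 15.69%.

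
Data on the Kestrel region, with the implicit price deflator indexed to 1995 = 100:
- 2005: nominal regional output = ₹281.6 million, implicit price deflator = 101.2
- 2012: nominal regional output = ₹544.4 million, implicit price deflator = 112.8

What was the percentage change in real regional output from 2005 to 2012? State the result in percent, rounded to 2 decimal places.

73.44%

Deflate each year: 2005 → 281.6/1.012 = 278.26; 2012 → 544.4/1.128 = 482.62.
So real regional output changed by 482.62/278.26 − 1 = 0.7344, i.e. 73.44%.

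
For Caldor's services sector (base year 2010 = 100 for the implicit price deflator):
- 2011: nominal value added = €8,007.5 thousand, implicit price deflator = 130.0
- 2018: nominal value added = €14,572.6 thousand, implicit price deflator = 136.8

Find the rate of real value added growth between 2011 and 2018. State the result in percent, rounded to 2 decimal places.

Deflate each year: 2011 → 8007.5/1.300 = 6159.62; 2018 → 14572.6/1.368 = 10652.49.
So real value added changed by 10652.49/6159.62 − 1 = 0.7294, i.e. 72.94%.

72.94%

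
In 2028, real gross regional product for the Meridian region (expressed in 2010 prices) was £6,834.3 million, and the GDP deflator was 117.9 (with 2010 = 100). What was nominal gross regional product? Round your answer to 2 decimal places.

£8,057.64 million

Nominal gross regional product = Real × (GDP deflator/100) = 6834.3 × 1.179 = 8057.64.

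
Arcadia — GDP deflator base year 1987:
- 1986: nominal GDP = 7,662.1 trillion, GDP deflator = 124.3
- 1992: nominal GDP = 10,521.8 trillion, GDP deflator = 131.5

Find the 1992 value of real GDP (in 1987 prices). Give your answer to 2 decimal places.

8,001.37 trillion

Real GDP = Nominal / (GDP deflator/100) = 10521.8 / 1.315 = 8001.37.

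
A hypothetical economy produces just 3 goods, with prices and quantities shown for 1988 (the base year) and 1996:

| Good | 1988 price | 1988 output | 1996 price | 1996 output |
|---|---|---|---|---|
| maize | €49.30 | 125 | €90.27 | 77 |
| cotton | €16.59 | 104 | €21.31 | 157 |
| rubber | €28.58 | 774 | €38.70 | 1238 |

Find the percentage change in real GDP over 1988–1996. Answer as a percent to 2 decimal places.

Real GDP 1988 = Nominal GDP 1988 = 49.30·125 + 16.59·104 + 28.58·774 = 30008.78.
Real GDP 1996 (at 1988 prices) = 49.30·77 + 16.59·157 + 28.58·1238 = 41782.77.
Real growth = 41782.77/30008.78 − 1 = 0.3924.

39.24%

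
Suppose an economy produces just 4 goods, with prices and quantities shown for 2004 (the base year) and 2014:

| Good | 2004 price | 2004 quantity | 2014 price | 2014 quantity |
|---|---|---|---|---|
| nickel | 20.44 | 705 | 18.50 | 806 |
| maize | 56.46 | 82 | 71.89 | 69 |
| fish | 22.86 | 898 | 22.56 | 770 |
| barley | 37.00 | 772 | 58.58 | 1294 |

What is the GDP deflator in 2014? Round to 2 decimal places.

Nominal GDP 2014 = 18.50·806 + 71.89·69 + 22.56·770 + 58.58·1294 = 113045.13.
Real GDP 2014 (at 2004 prices) = 20.44·806 + 56.46·69 + 22.86·770 + 37.00·1294 = 85850.58.
Deflator = Nominal/Real × 100 = 113045.13/85850.58 × 100 = 131.677.

131.68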